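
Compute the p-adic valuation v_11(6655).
v_11(6655) = 3

v_11(n) is the largest exponent k such that 11^k divides n. Factor out: 6655 = 11^3 · 5. (Sign doesn't affect v_p.) So v_11(6655) = 3.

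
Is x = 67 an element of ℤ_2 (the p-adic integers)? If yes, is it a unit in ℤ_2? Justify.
x ∈ ℤ_2^× (unit); v_2(x) = 0

ℤ_2 = {x ∈ ℚ_2 : v_2(x) ≥ 0} and ℤ_2^× = {x ∈ ℤ_2 : v_2(x) = 0}. Here v_2(67) = v_2(num) − v_2(den) = 0; compare against these criteria.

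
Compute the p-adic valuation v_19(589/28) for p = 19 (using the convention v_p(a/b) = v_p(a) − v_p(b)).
v_19(589/28) = 1

Factor powers of 19 from the numerator and denominator of the reduced fraction: 589 = 19^1 · 31 and 28 = 19^0 · 28. Apply v_p(a/b) = v_p(a) − v_p(b): v_19(589/28) = 1 − 0 = 1.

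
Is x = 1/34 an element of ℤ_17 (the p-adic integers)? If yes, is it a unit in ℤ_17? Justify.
x ∉ ℤ_17 (v_17(x) = -1 < 0)

ℤ_17 = {x ∈ ℚ_17 : v_17(x) ≥ 0} and ℤ_17^× = {x ∈ ℤ_17 : v_17(x) = 0}. Here v_17(1/34) = v_17(num) − v_17(den) = -1; compare against these criteria.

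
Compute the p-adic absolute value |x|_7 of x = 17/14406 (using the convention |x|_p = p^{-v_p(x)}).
|17/14406|_7 = 2401

Step 1 — compute v_7(x) by factoring powers of 7 out of the numerator and denominator: v_7(17/14406) = -4. Step 2 — apply |x|_p = p^{-v_p(x)} = 7^{4} = 2401.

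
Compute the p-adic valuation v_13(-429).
v_13(-429) = 1

v_13(n) is the largest exponent k such that 13^k divides n. Factor out: -429 = -13^1 · 33. (Sign doesn't affect v_p.) So v_13(-429) = 1.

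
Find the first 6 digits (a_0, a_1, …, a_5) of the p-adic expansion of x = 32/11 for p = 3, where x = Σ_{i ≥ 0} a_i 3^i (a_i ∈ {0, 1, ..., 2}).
(a_0, …, a_5) = (1, 2, 2, 0, 0, 1)

v_3(32/11) = 0 (numerator and denominator both coprime to 3), so x ∈ ℤ_3^×. Compute digits iteratively via a_i = x_i mod 3, x_{i+1} = (x_i − a_i)/3, with x_0 = x:
  x_0 = 32/11;  a_0 = 1;  x_1 = (x_0 − 1)/3 = 7/11
  x_1 = 7/11;  a_1 = 2;  x_2 = (x_1 − 2)/3 = -5/11
  x_2 = -5/11;  a_2 = 2;  x_3 = (x_2 − 2)/3 = -9/11
  x_3 = -9/11;  a_3 = 0;  x_4 = (x_3 − 0)/3 = -3/11
  x_4 = -3/11;  a_4 = 0;  x_5 = (x_4 − 0)/3 = -1/11
  x_5 = -1/11;  a_5 = 1;  x_6 = (x_5 − 1)/3 = -4/11
Digits: (1, 2, 2, 0, 0, 1).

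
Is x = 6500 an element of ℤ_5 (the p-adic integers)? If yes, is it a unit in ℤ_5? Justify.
x ∈ ℤ_5 but not a unit; v_5(x) = 3 > 0

ℤ_5 = {x ∈ ℚ_5 : v_5(x) ≥ 0} and ℤ_5^× = {x ∈ ℤ_5 : v_5(x) = 0}. Here v_5(6500) = v_5(num) − v_5(den) = 3; compare against these criteria.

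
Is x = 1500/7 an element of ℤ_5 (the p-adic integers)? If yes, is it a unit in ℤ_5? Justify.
x ∈ ℤ_5 but not a unit; v_5(x) = 3 > 0

ℤ_5 = {x ∈ ℚ_5 : v_5(x) ≥ 0} and ℤ_5^× = {x ∈ ℤ_5 : v_5(x) = 0}. Here v_5(1500/7) = v_5(num) − v_5(den) = 3; compare against these criteria.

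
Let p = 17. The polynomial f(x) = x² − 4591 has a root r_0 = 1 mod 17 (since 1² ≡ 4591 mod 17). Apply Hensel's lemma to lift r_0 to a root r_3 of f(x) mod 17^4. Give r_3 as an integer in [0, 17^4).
r_3 = 38999 (mod 83521)

Hensel's recurrence: r_{i+1} = r_i − f(r_i)·(f′(r_i))^{-1} mod 17^{i+2}, with f′(x) = 2x. Iterate:
  r_0 = 1 (mod 17)
  r_1 = 273 (mod 289)
  r_2 = 4608 (mod 4913)
  r_3 = 38999 (mod 83521)
Final: r_3 = 38999, and one checks f(r_3) ≡ 0 mod 17^4.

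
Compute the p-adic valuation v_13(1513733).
v_13(1513733) = 4

v_13(n) is the largest exponent k such that 13^k divides n. Factor out: 1513733 = 13^4 · 53. (Sign doesn't affect v_p.) So v_13(1513733) = 4.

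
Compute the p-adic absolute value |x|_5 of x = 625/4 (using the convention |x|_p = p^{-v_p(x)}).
|625/4|_5 = 1/625

Step 1 — compute v_5(x) by factoring powers of 5 out of the numerator and denominator: v_5(625/4) = 4. Step 2 — apply |x|_p = p^{-v_p(x)} = 5^{-4} = 1/625.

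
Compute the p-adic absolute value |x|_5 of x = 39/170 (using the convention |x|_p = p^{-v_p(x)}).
|39/170|_5 = 5

Step 1 — compute v_5(x) by factoring powers of 5 out of the numerator and denominator: v_5(39/170) = -1. Step 2 — apply |x|_p = p^{-v_p(x)} = 5^{1} = 5.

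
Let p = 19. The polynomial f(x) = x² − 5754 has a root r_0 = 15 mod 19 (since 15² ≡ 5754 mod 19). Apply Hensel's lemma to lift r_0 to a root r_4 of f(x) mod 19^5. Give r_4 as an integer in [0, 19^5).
r_4 = 1518818 (mod 2476099)

Hensel's recurrence: r_{i+1} = r_i − f(r_i)·(f′(r_i))^{-1} mod 19^{i+2}, with f′(x) = 2x. Iterate:
  r_0 = 15 (mod 19)
  r_1 = 91 (mod 361)
  r_2 = 2979 (mod 6859)
  r_3 = 85287 (mod 130321)
  r_4 = 1518818 (mod 2476099)
Final: r_4 = 1518818, and one checks f(r_4) ≡ 0 mod 19^5.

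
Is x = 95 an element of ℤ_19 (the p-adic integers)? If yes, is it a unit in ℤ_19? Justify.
x ∈ ℤ_19 but not a unit; v_19(x) = 1 > 0

ℤ_19 = {x ∈ ℚ_19 : v_19(x) ≥ 0} and ℤ_19^× = {x ∈ ℤ_19 : v_19(x) = 0}. Here v_19(95) = v_19(num) − v_19(den) = 1; compare against these criteria.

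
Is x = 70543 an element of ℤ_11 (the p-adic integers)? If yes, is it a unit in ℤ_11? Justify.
x ∈ ℤ_11 but not a unit; v_11(x) = 3 > 0

ℤ_11 = {x ∈ ℚ_11 : v_11(x) ≥ 0} and ℤ_11^× = {x ∈ ℤ_11 : v_11(x) = 0}. Here v_11(70543) = v_11(num) − v_11(den) = 3; compare against these criteria.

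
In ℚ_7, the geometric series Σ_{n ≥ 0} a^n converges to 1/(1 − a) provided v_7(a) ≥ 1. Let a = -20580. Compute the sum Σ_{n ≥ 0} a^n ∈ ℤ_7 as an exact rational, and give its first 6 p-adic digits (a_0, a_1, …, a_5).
Σ a^n = 1/(1 − a) = 1/20581;  first 6 digits = (1, 0, 0, 3, 5, 5)

v_7(a) = 3 ≥ 1, so the series converges in ℤ_7 to 1/(1 − a) = 1/(1 − (-20580)) = 1/20581. Expand this rational in ℤ_7: compute digits iteratively via d_i = x_i mod 7, x_{i+1} = (x_i − d_i)/7. The first 6 digits are (1, 0, 0, 3, 5, 5).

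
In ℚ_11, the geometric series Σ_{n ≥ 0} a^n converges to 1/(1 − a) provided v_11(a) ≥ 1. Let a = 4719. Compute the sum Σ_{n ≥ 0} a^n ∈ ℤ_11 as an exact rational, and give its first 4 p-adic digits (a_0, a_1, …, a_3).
Σ a^n = 1/(1 − a) = -1/4718;  first 4 digits = (1, 0, 6, 3)

v_11(a) = 2 ≥ 1, so the series converges in ℤ_11 to 1/(1 − a) = 1/(1 − 4719) = -1/4718. Expand this rational in ℤ_11: compute digits iteratively via d_i = x_i mod 11, x_{i+1} = (x_i − d_i)/11. The first 4 digits are (1, 0, 6, 3).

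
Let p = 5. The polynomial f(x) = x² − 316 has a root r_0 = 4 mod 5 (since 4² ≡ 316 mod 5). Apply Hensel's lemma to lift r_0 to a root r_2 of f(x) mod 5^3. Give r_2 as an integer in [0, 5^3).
r_2 = 104 (mod 125)

Hensel's recurrence: r_{i+1} = r_i − f(r_i)·(f′(r_i))^{-1} mod 5^{i+2}, with f′(x) = 2x. Iterate:
  r_0 = 4 (mod 5)
  r_1 = 4 (mod 25)
  r_2 = 104 (mod 125)
Final: r_2 = 104, and one checks f(r_2) ≡ 0 mod 5^3.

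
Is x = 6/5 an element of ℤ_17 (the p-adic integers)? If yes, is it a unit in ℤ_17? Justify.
x ∈ ℤ_17^× (unit); v_17(x) = 0

ℤ_17 = {x ∈ ℚ_17 : v_17(x) ≥ 0} and ℤ_17^× = {x ∈ ℤ_17 : v_17(x) = 0}. Here v_17(6/5) = v_17(num) − v_17(den) = 0; compare against these criteria.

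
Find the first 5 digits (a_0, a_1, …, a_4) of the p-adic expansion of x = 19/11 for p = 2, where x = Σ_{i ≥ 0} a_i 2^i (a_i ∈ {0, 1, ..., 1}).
(a_0, …, a_4) = (1, 0, 0, 1, 1)

v_2(19/11) = 0 (numerator and denominator both coprime to 2), so x ∈ ℤ_2^×. Compute digits iteratively via a_i = x_i mod 2, x_{i+1} = (x_i − a_i)/2, with x_0 = x:
  x_0 = 19/11;  a_0 = 1;  x_1 = (x_0 − 1)/2 = 4/11
  x_1 = 4/11;  a_1 = 0;  x_2 = (x_1 − 0)/2 = 2/11
  x_2 = 2/11;  a_2 = 0;  x_3 = (x_2 − 0)/2 = 1/11
  x_3 = 1/11;  a_3 = 1;  x_4 = (x_3 − 1)/2 = -5/11
  x_4 = -5/11;  a_4 = 1;  x_5 = (x_4 − 1)/2 = -8/11
Digits: (1, 0, 0, 1, 1).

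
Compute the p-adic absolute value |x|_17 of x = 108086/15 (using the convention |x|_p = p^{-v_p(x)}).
|108086/15|_17 = 1/4913

Step 1 — compute v_17(x) by factoring powers of 17 out of the numerator and denominator: v_17(108086/15) = 3. Step 2 — apply |x|_p = p^{-v_p(x)} = 17^{-3} = 1/4913.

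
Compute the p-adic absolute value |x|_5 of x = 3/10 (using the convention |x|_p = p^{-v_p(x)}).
|3/10|_5 = 5

Step 1 — compute v_5(x) by factoring powers of 5 out of the numerator and denominator: v_5(3/10) = -1. Step 2 — apply |x|_p = p^{-v_p(x)} = 5^{1} = 5.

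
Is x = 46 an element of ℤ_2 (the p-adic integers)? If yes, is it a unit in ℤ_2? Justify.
x ∈ ℤ_2 but not a unit; v_2(x) = 1 > 0

ℤ_2 = {x ∈ ℚ_2 : v_2(x) ≥ 0} and ℤ_2^× = {x ∈ ℤ_2 : v_2(x) = 0}. Here v_2(46) = v_2(num) − v_2(den) = 1; compare against these criteria.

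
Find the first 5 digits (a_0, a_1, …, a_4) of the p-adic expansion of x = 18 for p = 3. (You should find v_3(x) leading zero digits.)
(a_0, …, a_4) = (0, 0, 2, 0, 0)

v_3(18) = 2, so a_0 = ... = a_1 = 0. Factor out: x = 3^2 · u with u = 2 a unit in ℤ_3. Expand u iteratively via a_{v+i} = u_i mod 3, u_{i+1} = (u_i − a_{v+i})/3:
  u_0 = 2;  a_2 = 2;  u_1 = (u_0 − 2)/3 = 0
  u_1 = 0;  a_3 = 0;  u_2 = (u_1 − 0)/3 = 0
  u_2 = 0;  a_4 = 0;  u_3 = (u_2 − 0)/3 = 0
Digits: (0, 0, 2, 0, 0).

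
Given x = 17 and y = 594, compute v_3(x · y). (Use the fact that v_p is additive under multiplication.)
v_3(10098) = 3

v_p(x) = 0 (factor: 17 = 3^0 · 17); v_p(y) = 3 (factor: 594 = 3^3 · 22). Additivity: v_p(xy) = v_p(x) + v_p(y) = 0 + 3 = 3. (Direct check: xy = 10098 = 3^3 · (374).)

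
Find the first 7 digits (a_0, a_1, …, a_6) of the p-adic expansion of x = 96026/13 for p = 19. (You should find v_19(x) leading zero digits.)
(a_0, …, a_6) = (0, 0, 0, 4, 13, 11, 14)

v_19(96026/13) = 3, so a_0 = ... = a_2 = 0. Factor out: x = 19^3 · u with u = 14/13 a unit in ℤ_19. Expand u iteratively via a_{v+i} = u_i mod 19, u_{i+1} = (u_i − a_{v+i})/19:
  u_0 = 14/13;  a_3 = 4;  u_1 = (u_0 − 4)/19 = -2/13
  u_1 = -2/13;  a_4 = 13;  u_2 = (u_1 − 13)/19 = -9/13
  u_2 = -9/13;  a_5 = 11;  u_3 = (u_2 − 11)/19 = -8/13
  u_3 = -8/13;  a_6 = 14;  u_4 = (u_3 − 14)/19 = -10/13
Digits: (0, 0, 0, 4, 13, 11, 14).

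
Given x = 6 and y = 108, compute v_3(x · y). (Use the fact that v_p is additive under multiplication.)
v_3(648) = 4

v_p(x) = 1 (factor: 6 = 3^1 · 2); v_p(y) = 3 (factor: 108 = 3^3 · 4). Additivity: v_p(xy) = v_p(x) + v_p(y) = 1 + 3 = 4. (Direct check: xy = 648 = 3^4 · (8).)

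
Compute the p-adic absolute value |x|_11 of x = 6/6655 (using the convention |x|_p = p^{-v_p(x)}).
|6/6655|_11 = 1331

Step 1 — compute v_11(x) by factoring powers of 11 out of the numerator and denominator: v_11(6/6655) = -3. Step 2 — apply |x|_p = p^{-v_p(x)} = 11^{3} = 1331.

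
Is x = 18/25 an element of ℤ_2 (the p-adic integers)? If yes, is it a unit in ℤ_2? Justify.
x ∈ ℤ_2 but not a unit; v_2(x) = 1 > 0

ℤ_2 = {x ∈ ℚ_2 : v_2(x) ≥ 0} and ℤ_2^× = {x ∈ ℤ_2 : v_2(x) = 0}. Here v_2(18/25) = v_2(num) − v_2(den) = 1; compare against these criteria.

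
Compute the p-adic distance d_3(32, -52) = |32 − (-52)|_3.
d_3(32, -52) = 1/3

Step 1 — x − y = 32 − (-52) = 84. Step 2 — v_3(84) = 1 (factor: 84 = (3^1 · 28); the sign does not affect v_p). Step 3 — |x − y|_3 = 3^{-1} = 1/3.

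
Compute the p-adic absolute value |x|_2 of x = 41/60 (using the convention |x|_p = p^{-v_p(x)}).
|41/60|_2 = 4

Step 1 — compute v_2(x) by factoring powers of 2 out of the numerator and denominator: v_2(41/60) = -2. Step 2 — apply |x|_p = p^{-v_p(x)} = 2^{2} = 4.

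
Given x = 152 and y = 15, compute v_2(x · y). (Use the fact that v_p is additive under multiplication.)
v_2(2280) = 3

v_p(x) = 3 (factor: 152 = 2^3 · 19); v_p(y) = 0 (factor: 15 = 2^0 · 15). Additivity: v_p(xy) = v_p(x) + v_p(y) = 3 + 0 = 3. (Direct check: xy = 2280 = 2^3 · (285).)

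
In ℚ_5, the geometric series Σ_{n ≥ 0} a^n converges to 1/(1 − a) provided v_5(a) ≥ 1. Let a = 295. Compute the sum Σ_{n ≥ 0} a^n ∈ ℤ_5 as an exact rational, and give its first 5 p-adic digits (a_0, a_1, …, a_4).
Σ a^n = 1/(1 − a) = -1/294;  first 5 digits = (1, 4, 2, 2, 1)

v_5(a) = 1 ≥ 1, so the series converges in ℤ_5 to 1/(1 − a) = 1/(1 − 295) = -1/294. Expand this rational in ℤ_5: compute digits iteratively via d_i = x_i mod 5, x_{i+1} = (x_i − d_i)/5. The first 5 digits are (1, 4, 2, 2, 1).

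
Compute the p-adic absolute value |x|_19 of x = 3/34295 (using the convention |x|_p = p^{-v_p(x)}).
|3/34295|_19 = 6859

Step 1 — compute v_19(x) by factoring powers of 19 out of the numerator and denominator: v_19(3/34295) = -3. Step 2 — apply |x|_p = p^{-v_p(x)} = 19^{3} = 6859.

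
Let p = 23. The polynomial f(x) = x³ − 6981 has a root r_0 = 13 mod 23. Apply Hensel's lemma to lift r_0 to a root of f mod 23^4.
r_3 = 264536 (mod 279841)

Hensel: r_{i+1} = r_i − f(r_i)/f′(r_i) mod 23^{i+2}, where f′(x) = 3x². Iterate:
  r_0 = 13 (mod 23)
  r_1 = 36 (mod 529)
  r_2 = 9029 (mod 12167)
  r_3 = 264536 (mod 279841)
Final: r = 264536 with f(r) ≡ 0 mod 23^4.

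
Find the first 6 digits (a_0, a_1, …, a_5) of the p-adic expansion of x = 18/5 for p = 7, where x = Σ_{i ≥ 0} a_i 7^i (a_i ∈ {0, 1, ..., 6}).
(a_0, …, a_5) = (5, 4, 5, 2, 1, 4)

v_7(18/5) = 0 (numerator and denominator both coprime to 7), so x ∈ ℤ_7^×. Compute digits iteratively via a_i = x_i mod 7, x_{i+1} = (x_i − a_i)/7, with x_0 = x:
  x_0 = 18/5;  a_0 = 5;  x_1 = (x_0 − 5)/7 = -1/5
  x_1 = -1/5;  a_1 = 4;  x_2 = (x_1 − 4)/7 = -3/5
  x_2 = -3/5;  a_2 = 5;  x_3 = (x_2 − 5)/7 = -4/5
  x_3 = -4/5;  a_3 = 2;  x_4 = (x_3 − 2)/7 = -2/5
  x_4 = -2/5;  a_4 = 1;  x_5 = (x_4 − 1)/7 = -1/5
  x_5 = -1/5;  a_5 = 4;  x_6 = (x_5 − 4)/7 = -3/5
Digits: (5, 4, 5, 2, 1, 4).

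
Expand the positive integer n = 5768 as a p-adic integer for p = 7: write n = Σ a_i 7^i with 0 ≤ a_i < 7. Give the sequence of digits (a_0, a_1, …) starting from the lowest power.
(a_0, a_1, …) = (0, 5, 5, 2, 2)

Repeated division by 7 gives the digits low-to-high: 5768 = 5·7^1 + 5·7^2 + 2·7^3 + 2·7^4. Digit sequence: (0, 5, 5, 2, 2).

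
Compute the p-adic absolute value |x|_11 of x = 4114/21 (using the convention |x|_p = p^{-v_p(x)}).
|4114/21|_11 = 1/121

Step 1 — compute v_11(x) by factoring powers of 11 out of the numerator and denominator: v_11(4114/21) = 2. Step 2 — apply |x|_p = p^{-v_p(x)} = 11^{-2} = 1/121.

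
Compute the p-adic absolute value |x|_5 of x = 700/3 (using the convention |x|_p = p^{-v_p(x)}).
|700/3|_5 = 1/25

Step 1 — compute v_5(x) by factoring powers of 5 out of the numerator and denominator: v_5(700/3) = 2. Step 2 — apply |x|_p = p^{-v_p(x)} = 5^{-2} = 1/25.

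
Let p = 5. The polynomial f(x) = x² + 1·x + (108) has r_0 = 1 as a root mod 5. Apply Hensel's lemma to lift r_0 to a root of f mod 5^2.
r_1 = 6 (mod 25)

Hensel: r_{i+1} = r_i − f(r_i)·(f′(r_i))^{-1} mod 5^{i+2}, f′(x) = 2x + 1. Iterate:
  r_0 = 1 (mod 5)
  r_1 = 6 (mod 25)
Final: r = 6 satisfies f(r) ≡ 0 mod 5^2.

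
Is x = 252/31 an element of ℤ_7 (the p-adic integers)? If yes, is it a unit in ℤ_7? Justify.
x ∈ ℤ_7 but not a unit; v_7(x) = 1 > 0

ℤ_7 = {x ∈ ℚ_7 : v_7(x) ≥ 0} and ℤ_7^× = {x ∈ ℤ_7 : v_7(x) = 0}. Here v_7(252/31) = v_7(num) − v_7(den) = 1; compare against these criteria.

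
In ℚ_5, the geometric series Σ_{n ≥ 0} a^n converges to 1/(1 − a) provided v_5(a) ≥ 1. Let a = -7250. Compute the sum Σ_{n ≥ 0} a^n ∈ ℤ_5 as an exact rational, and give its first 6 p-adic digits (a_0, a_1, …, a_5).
Σ a^n = 1/(1 − a) = 1/7251;  first 6 digits = (1, 0, 0, 2, 3, 2)

v_5(a) = 3 ≥ 1, so the series converges in ℤ_5 to 1/(1 − a) = 1/(1 − (-7250)) = 1/7251. Expand this rational in ℤ_5: compute digits iteratively via d_i = x_i mod 5, x_{i+1} = (x_i − d_i)/5. The first 6 digits are (1, 0, 0, 2, 3, 2).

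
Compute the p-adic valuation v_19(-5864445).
v_19(-5864445) = 4

v_19(n) is the largest exponent k such that 19^k divides n. Factor out: -5864445 = -19^4 · 45. (Sign doesn't affect v_p.) So v_19(-5864445) = 4.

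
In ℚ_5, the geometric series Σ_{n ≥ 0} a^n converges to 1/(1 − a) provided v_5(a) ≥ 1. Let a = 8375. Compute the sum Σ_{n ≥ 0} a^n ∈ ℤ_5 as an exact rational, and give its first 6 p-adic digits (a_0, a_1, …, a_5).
Σ a^n = 1/(1 − a) = -1/8374;  first 6 digits = (1, 0, 0, 2, 3, 2)

v_5(a) = 3 ≥ 1, so the series converges in ℤ_5 to 1/(1 − a) = 1/(1 − 8375) = -1/8374. Expand this rational in ℤ_5: compute digits iteratively via d_i = x_i mod 5, x_{i+1} = (x_i − d_i)/5. The first 6 digits are (1, 0, 0, 2, 3, 2).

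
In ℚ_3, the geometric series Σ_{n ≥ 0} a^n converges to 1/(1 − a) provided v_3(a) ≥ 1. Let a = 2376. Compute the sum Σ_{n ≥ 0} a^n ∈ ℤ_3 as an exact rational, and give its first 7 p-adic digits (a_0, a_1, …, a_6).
Σ a^n = 1/(1 − a) = -1/2375;  first 7 digits = (1, 0, 0, 1, 2, 0, 1)

v_3(a) = 3 ≥ 1, so the series converges in ℤ_3 to 1/(1 − a) = 1/(1 − 2376) = -1/2375. Expand this rational in ℤ_3: compute digits iteratively via d_i = x_i mod 3, x_{i+1} = (x_i − d_i)/3. The first 7 digits are (1, 0, 0, 1, 2, 0, 1).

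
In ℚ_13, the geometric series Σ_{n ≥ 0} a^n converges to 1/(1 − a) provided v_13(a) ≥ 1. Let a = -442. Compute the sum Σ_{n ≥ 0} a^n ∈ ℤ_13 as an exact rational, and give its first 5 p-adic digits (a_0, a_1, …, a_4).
Σ a^n = 1/(1 − a) = 1/443;  first 5 digits = (1, 5, 9, 5, 0)

v_13(a) = 1 ≥ 1, so the series converges in ℤ_13 to 1/(1 − a) = 1/(1 − (-442)) = 1/443. Expand this rational in ℤ_13: compute digits iteratively via d_i = x_i mod 13, x_{i+1} = (x_i − d_i)/13. The first 5 digits are (1, 5, 9, 5, 0).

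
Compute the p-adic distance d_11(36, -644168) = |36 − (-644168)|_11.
d_11(36, -644168) = 1/161051

Step 1 — x − y = 36 − (-644168) = 644204. Step 2 — v_11(644204) = 5 (factor: 644204 = (11^5 · 4); the sign does not affect v_p). Step 3 — |x − y|_11 = 11^{-5} = 1/161051.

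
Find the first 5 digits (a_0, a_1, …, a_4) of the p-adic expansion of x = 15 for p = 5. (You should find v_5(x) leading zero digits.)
(a_0, …, a_4) = (0, 3, 0, 0, 0)

v_5(15) = 1, so a_0 = ... = a_0 = 0. Factor out: x = 5^1 · u with u = 3 a unit in ℤ_5. Expand u iteratively via a_{v+i} = u_i mod 5, u_{i+1} = (u_i − a_{v+i})/5:
  u_0 = 3;  a_1 = 3;  u_1 = (u_0 − 3)/5 = 0
  u_1 = 0;  a_2 = 0;  u_2 = (u_1 − 0)/5 = 0
  u_2 = 0;  a_3 = 0;  u_3 = (u_2 − 0)/5 = 0
  u_3 = 0;  a_4 = 0;  u_4 = (u_3 − 0)/5 = 0
Digits: (0, 3, 0, 0, 0).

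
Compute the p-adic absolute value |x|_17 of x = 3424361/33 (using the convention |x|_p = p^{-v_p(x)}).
|3424361/33|_17 = 1/83521

Step 1 — compute v_17(x) by factoring powers of 17 out of the numerator and denominator: v_17(3424361/33) = 4. Step 2 — apply |x|_p = p^{-v_p(x)} = 17^{-4} = 1/83521.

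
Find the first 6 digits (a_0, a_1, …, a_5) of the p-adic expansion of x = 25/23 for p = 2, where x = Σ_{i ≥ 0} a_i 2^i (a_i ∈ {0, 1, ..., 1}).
(a_0, …, a_5) = (1, 1, 1, 1, 0, 0)

v_2(25/23) = 0 (numerator and denominator both coprime to 2), so x ∈ ℤ_2^×. Compute digits iteratively via a_i = x_i mod 2, x_{i+1} = (x_i − a_i)/2, with x_0 = x:
  x_0 = 25/23;  a_0 = 1;  x_1 = (x_0 − 1)/2 = 1/23
  x_1 = 1/23;  a_1 = 1;  x_2 = (x_1 − 1)/2 = -11/23
  x_2 = -11/23;  a_2 = 1;  x_3 = (x_2 − 1)/2 = -17/23
  x_3 = -17/23;  a_3 = 1;  x_4 = (x_3 − 1)/2 = -20/23
  x_4 = -20/23;  a_4 = 0;  x_5 = (x_4 − 0)/2 = -10/23
  x_5 = -10/23;  a_5 = 0;  x_6 = (x_5 − 0)/2 = -5/23
Digits: (1, 1, 1, 1, 0, 0).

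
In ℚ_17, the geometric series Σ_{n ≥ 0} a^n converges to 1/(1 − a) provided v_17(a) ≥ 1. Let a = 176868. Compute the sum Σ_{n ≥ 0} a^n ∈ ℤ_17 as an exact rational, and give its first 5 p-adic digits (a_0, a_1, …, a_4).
Σ a^n = 1/(1 − a) = -1/176867;  first 5 digits = (1, 0, 0, 2, 2)

v_17(a) = 3 ≥ 1, so the series converges in ℤ_17 to 1/(1 − a) = 1/(1 − 176868) = -1/176867. Expand this rational in ℤ_17: compute digits iteratively via d_i = x_i mod 17, x_{i+1} = (x_i − d_i)/17. The first 5 digits are (1, 0, 0, 2, 2).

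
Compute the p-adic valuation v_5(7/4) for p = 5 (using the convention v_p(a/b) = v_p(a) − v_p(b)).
v_5(7/4) = 0

Factor powers of 5 from the numerator and denominator of the reduced fraction: 7 = 5^0 · 7 and 4 = 5^0 · 4. Apply v_p(a/b) = v_p(a) − v_p(b): v_5(7/4) = 0 − 0 = 0.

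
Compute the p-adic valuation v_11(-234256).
v_11(-234256) = 4

v_11(n) is the largest exponent k such that 11^k divides n. Factor out: -234256 = -11^4 · 16. (Sign doesn't affect v_p.) So v_11(-234256) = 4.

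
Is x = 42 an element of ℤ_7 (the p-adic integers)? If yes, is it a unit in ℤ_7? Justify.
x ∈ ℤ_7 but not a unit; v_7(x) = 1 > 0

ℤ_7 = {x ∈ ℚ_7 : v_7(x) ≥ 0} and ℤ_7^× = {x ∈ ℤ_7 : v_7(x) = 0}. Here v_7(42) = v_7(num) − v_7(den) = 1; compare against these criteria.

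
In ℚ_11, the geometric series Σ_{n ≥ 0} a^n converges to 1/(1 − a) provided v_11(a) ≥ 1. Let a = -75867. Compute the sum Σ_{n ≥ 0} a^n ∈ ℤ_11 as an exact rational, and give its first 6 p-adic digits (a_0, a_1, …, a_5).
Σ a^n = 1/(1 − a) = 1/75868;  first 6 digits = (1, 0, 0, 9, 5, 10)

v_11(a) = 3 ≥ 1, so the series converges in ℤ_11 to 1/(1 − a) = 1/(1 − (-75867)) = 1/75868. Expand this rational in ℤ_11: compute digits iteratively via d_i = x_i mod 11, x_{i+1} = (x_i − d_i)/11. The first 6 digits are (1, 0, 0, 9, 5, 10).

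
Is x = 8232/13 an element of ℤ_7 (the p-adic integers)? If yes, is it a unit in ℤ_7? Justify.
x ∈ ℤ_7 but not a unit; v_7(x) = 3 > 0

ℤ_7 = {x ∈ ℚ_7 : v_7(x) ≥ 0} and ℤ_7^× = {x ∈ ℤ_7 : v_7(x) = 0}. Here v_7(8232/13) = v_7(num) − v_7(den) = 3; compare against these criteria.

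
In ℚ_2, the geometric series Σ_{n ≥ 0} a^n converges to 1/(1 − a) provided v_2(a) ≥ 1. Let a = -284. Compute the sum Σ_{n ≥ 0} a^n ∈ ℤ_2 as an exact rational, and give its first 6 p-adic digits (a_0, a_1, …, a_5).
Σ a^n = 1/(1 − a) = 1/285;  first 6 digits = (1, 0, 1, 0, 1, 1)

v_2(a) = 2 ≥ 1, so the series converges in ℤ_2 to 1/(1 − a) = 1/(1 − (-284)) = 1/285. Expand this rational in ℤ_2: compute digits iteratively via d_i = x_i mod 2, x_{i+1} = (x_i − d_i)/2. The first 6 digits are (1, 0, 1, 0, 1, 1).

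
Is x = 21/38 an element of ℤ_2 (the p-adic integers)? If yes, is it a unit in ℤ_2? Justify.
x ∉ ℤ_2 (v_2(x) = -1 < 0)

ℤ_2 = {x ∈ ℚ_2 : v_2(x) ≥ 0} and ℤ_2^× = {x ∈ ℤ_2 : v_2(x) = 0}. Here v_2(21/38) = v_2(num) − v_2(den) = -1; compare against these criteria.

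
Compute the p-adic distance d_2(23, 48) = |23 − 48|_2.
d_2(23, 48) = 1

Step 1 — x − y = 23 − 48 = -25. Step 2 — v_2(-25) = 0 (factor: -25 = −(2^0 · 25); the sign does not affect v_p). Step 3 — |x − y|_2 = 2^{0} = 1.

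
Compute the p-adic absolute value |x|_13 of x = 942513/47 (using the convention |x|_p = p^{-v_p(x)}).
|942513/47|_13 = 1/28561

Step 1 — compute v_13(x) by factoring powers of 13 out of the numerator and denominator: v_13(942513/47) = 4. Step 2 — apply |x|_p = p^{-v_p(x)} = 13^{-4} = 1/28561.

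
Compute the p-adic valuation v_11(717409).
v_11(717409) = 4

v_11(n) is the largest exponent k such that 11^k divides n. Factor out: 717409 = 11^4 · 49. (Sign doesn't affect v_p.) So v_11(717409) = 4.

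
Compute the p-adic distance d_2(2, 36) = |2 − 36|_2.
d_2(2, 36) = 1/2

Step 1 — x − y = 2 − 36 = -34. Step 2 — v_2(-34) = 1 (factor: -34 = −(2^1 · 17); the sign does not affect v_p). Step 3 — |x − y|_2 = 2^{-1} = 1/2.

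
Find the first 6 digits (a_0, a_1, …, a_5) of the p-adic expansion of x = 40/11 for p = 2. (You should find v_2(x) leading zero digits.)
(a_0, …, a_5) = (0, 0, 0, 1, 1, 1)

v_2(40/11) = 3, so a_0 = ... = a_2 = 0. Factor out: x = 2^3 · u with u = 5/11 a unit in ℤ_2. Expand u iteratively via a_{v+i} = u_i mod 2, u_{i+1} = (u_i − a_{v+i})/2:
  u_0 = 5/11;  a_3 = 1;  u_1 = (u_0 − 1)/2 = -3/11
  u_1 = -3/11;  a_4 = 1;  u_2 = (u_1 − 1)/2 = -7/11
  u_2 = -7/11;  a_5 = 1;  u_3 = (u_2 − 1)/2 = -9/11
Digits: (0, 0, 0, 1, 1, 1).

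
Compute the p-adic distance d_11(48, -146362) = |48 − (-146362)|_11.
d_11(48, -146362) = 1/14641

Step 1 — x − y = 48 − (-146362) = 146410. Step 2 — v_11(146410) = 4 (factor: 146410 = (11^4 · 10); the sign does not affect v_p). Step 3 — |x − y|_11 = 11^{-4} = 1/14641.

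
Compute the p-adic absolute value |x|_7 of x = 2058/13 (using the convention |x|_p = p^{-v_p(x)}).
|2058/13|_7 = 1/343

Step 1 — compute v_7(x) by factoring powers of 7 out of the numerator and denominator: v_7(2058/13) = 3. Step 2 — apply |x|_p = p^{-v_p(x)} = 7^{-3} = 1/343.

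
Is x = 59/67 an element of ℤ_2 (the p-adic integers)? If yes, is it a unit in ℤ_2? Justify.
x ∈ ℤ_2^× (unit); v_2(x) = 0

ℤ_2 = {x ∈ ℚ_2 : v_2(x) ≥ 0} and ℤ_2^× = {x ∈ ℤ_2 : v_2(x) = 0}. Here v_2(59/67) = v_2(num) − v_2(den) = 0; compare against these criteria.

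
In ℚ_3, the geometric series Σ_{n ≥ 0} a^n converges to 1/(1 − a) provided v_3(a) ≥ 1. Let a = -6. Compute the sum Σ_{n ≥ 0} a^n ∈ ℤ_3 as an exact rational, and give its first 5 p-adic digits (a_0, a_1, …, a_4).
Σ a^n = 1/(1 − a) = 1/7;  first 5 digits = (1, 1, 0, 2, 1)

v_3(a) = 1 ≥ 1, so the series converges in ℤ_3 to 1/(1 − a) = 1/(1 − (-6)) = 1/7. Expand this rational in ℤ_3: compute digits iteratively via d_i = x_i mod 3, x_{i+1} = (x_i − d_i)/3. The first 5 digits are (1, 1, 0, 2, 1).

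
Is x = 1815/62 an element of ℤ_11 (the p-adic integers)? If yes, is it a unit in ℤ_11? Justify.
x ∈ ℤ_11 but not a unit; v_11(x) = 2 > 0

ℤ_11 = {x ∈ ℚ_11 : v_11(x) ≥ 0} and ℤ_11^× = {x ∈ ℤ_11 : v_11(x) = 0}. Here v_11(1815/62) = v_11(num) − v_11(den) = 2; compare against these criteria.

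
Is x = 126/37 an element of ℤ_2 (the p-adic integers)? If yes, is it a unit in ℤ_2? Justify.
x ∈ ℤ_2 but not a unit; v_2(x) = 1 > 0

ℤ_2 = {x ∈ ℚ_2 : v_2(x) ≥ 0} and ℤ_2^× = {x ∈ ℤ_2 : v_2(x) = 0}. Here v_2(126/37) = v_2(num) − v_2(den) = 1; compare against these criteria.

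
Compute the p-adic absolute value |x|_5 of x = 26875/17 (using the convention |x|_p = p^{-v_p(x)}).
|26875/17|_5 = 1/625

Step 1 — compute v_5(x) by factoring powers of 5 out of the numerator and denominator: v_5(26875/17) = 4. Step 2 — apply |x|_p = p^{-v_p(x)} = 5^{-4} = 1/625.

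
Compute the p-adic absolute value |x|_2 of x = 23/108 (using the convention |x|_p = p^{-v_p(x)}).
|23/108|_2 = 4

Step 1 — compute v_2(x) by factoring powers of 2 out of the numerator and denominator: v_2(23/108) = -2. Step 2 — apply |x|_p = p^{-v_p(x)} = 2^{2} = 4.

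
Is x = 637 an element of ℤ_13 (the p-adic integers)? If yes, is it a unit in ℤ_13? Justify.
x ∈ ℤ_13 but not a unit; v_13(x) = 1 > 0

ℤ_13 = {x ∈ ℚ_13 : v_13(x) ≥ 0} and ℤ_13^× = {x ∈ ℤ_13 : v_13(x) = 0}. Here v_13(637) = v_13(num) − v_13(den) = 1; compare against these criteria.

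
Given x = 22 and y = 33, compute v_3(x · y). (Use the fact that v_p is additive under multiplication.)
v_3(726) = 1

v_p(x) = 0 (factor: 22 = 3^0 · 22); v_p(y) = 1 (factor: 33 = 3^1 · 11). Additivity: v_p(xy) = v_p(x) + v_p(y) = 0 + 1 = 1. (Direct check: xy = 726 = 3^1 · (242).)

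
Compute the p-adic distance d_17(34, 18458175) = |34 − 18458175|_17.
d_17(34, 18458175) = 1/1419857

Step 1 — x − y = 34 − 18458175 = -18458141. Step 2 — v_17(-18458141) = 5 (factor: -18458141 = −(17^5 · 13); the sign does not affect v_p). Step 3 — |x − y|_17 = 17^{-5} = 1/1419857.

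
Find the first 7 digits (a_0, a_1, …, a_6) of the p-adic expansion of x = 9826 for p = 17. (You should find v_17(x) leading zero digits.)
(a_0, …, a_6) = (0, 0, 0, 2, 0, 0, 0)

v_17(9826) = 3, so a_0 = ... = a_2 = 0. Factor out: x = 17^3 · u with u = 2 a unit in ℤ_17. Expand u iteratively via a_{v+i} = u_i mod 17, u_{i+1} = (u_i − a_{v+i})/17:
  u_0 = 2;  a_3 = 2;  u_1 = (u_0 − 2)/17 = 0
  u_1 = 0;  a_4 = 0;  u_2 = (u_1 − 0)/17 = 0
  u_2 = 0;  a_5 = 0;  u_3 = (u_2 − 0)/17 = 0
  u_3 = 0;  a_6 = 0;  u_4 = (u_3 − 0)/17 = 0
Digits: (0, 0, 0, 2, 0, 0, 0).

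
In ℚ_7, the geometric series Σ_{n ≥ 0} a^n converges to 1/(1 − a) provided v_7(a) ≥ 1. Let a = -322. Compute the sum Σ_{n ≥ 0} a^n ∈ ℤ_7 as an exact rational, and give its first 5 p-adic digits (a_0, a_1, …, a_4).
Σ a^n = 1/(1 − a) = 1/323;  first 5 digits = (1, 3, 2, 6, 1)

v_7(a) = 1 ≥ 1, so the series converges in ℤ_7 to 1/(1 − a) = 1/(1 − (-322)) = 1/323. Expand this rational in ℤ_7: compute digits iteratively via d_i = x_i mod 7, x_{i+1} = (x_i − d_i)/7. The first 5 digits are (1, 3, 2, 6, 1).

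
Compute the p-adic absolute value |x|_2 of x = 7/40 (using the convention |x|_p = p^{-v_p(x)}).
|7/40|_2 = 8

Step 1 — compute v_2(x) by factoring powers of 2 out of the numerator and denominator: v_2(7/40) = -3. Step 2 — apply |x|_p = p^{-v_p(x)} = 2^{3} = 8.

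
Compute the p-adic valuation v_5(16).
v_5(16) = 0

v_5(n) is the largest exponent k such that 5^k divides n. Factor out: 16 = 5^0 · 16. (Sign doesn't affect v_p.) So v_5(16) = 0.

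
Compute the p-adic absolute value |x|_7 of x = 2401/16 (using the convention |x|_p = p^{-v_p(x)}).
|2401/16|_7 = 1/2401

Step 1 — compute v_7(x) by factoring powers of 7 out of the numerator and denominator: v_7(2401/16) = 4. Step 2 — apply |x|_p = p^{-v_p(x)} = 7^{-4} = 1/2401.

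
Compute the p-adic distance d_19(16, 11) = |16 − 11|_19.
d_19(16, 11) = 1

Step 1 — x − y = 16 − 11 = 5. Step 2 — v_19(5) = 0 (factor: 5 = (19^0 · 5); the sign does not affect v_p). Step 3 — |x − y|_19 = 19^{0} = 1.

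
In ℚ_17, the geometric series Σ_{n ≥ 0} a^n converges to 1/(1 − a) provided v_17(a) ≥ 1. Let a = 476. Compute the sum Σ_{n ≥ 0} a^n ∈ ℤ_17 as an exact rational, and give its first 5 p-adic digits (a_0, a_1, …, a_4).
Σ a^n = 1/(1 − a) = -1/475;  first 5 digits = (1, 11, 3, 0, 6)

v_17(a) = 1 ≥ 1, so the series converges in ℤ_17 to 1/(1 − a) = 1/(1 − 476) = -1/475. Expand this rational in ℤ_17: compute digits iteratively via d_i = x_i mod 17, x_{i+1} = (x_i − d_i)/17. The first 5 digits are (1, 11, 3, 0, 6).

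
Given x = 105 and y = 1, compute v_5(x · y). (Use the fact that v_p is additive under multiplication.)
v_5(105) = 1

v_p(x) = 1 (factor: 105 = 5^1 · 21); v_p(y) = 0 (factor: 1 = 5^0 · 1). Additivity: v_p(xy) = v_p(x) + v_p(y) = 1 + 0 = 1. (Direct check: xy = 105 = 5^1 · (21).)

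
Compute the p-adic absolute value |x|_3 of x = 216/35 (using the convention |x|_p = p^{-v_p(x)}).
|216/35|_3 = 1/27

Step 1 — compute v_3(x) by factoring powers of 3 out of the numerator and denominator: v_3(216/35) = 3. Step 2 — apply |x|_p = p^{-v_p(x)} = 3^{-3} = 1/27.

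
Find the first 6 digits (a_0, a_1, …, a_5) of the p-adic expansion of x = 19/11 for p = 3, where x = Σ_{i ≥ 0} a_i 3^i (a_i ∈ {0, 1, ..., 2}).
(a_0, …, a_5) = (2, 1, 1, 2, 0, 0)

v_3(19/11) = 0 (numerator and denominator both coprime to 3), so x ∈ ℤ_3^×. Compute digits iteratively via a_i = x_i mod 3, x_{i+1} = (x_i − a_i)/3, with x_0 = x:
  x_0 = 19/11;  a_0 = 2;  x_1 = (x_0 − 2)/3 = -1/11
  x_1 = -1/11;  a_1 = 1;  x_2 = (x_1 − 1)/3 = -4/11
  x_2 = -4/11;  a_2 = 1;  x_3 = (x_2 − 1)/3 = -5/11
  x_3 = -5/11;  a_3 = 2;  x_4 = (x_3 − 2)/3 = -9/11
  x_4 = -9/11;  a_4 = 0;  x_5 = (x_4 − 0)/3 = -3/11
  x_5 = -3/11;  a_5 = 0;  x_6 = (x_5 − 0)/3 = -1/11
Digits: (2, 1, 1, 2, 0, 0).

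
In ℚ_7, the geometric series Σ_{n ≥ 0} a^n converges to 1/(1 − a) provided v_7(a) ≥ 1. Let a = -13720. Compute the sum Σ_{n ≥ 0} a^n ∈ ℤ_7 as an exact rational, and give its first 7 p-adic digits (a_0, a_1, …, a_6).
Σ a^n = 1/(1 − a) = 1/13721;  first 7 digits = (1, 0, 0, 2, 1, 6, 3)

v_7(a) = 3 ≥ 1, so the series converges in ℤ_7 to 1/(1 − a) = 1/(1 − (-13720)) = 1/13721. Expand this rational in ℤ_7: compute digits iteratively via d_i = x_i mod 7, x_{i+1} = (x_i − d_i)/7. The first 7 digits are (1, 0, 0, 2, 1, 6, 3).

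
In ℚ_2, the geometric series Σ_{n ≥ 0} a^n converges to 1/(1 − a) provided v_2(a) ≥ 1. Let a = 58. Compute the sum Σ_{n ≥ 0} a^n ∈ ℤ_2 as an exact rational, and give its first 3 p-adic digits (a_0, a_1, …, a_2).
Σ a^n = 1/(1 − a) = -1/57;  first 3 digits = (1, 1, 1)

v_2(a) = 1 ≥ 1, so the series converges in ℤ_2 to 1/(1 − a) = 1/(1 − 58) = -1/57. Expand this rational in ℤ_2: compute digits iteratively via d_i = x_i mod 2, x_{i+1} = (x_i − d_i)/2. The first 3 digits are (1, 1, 1).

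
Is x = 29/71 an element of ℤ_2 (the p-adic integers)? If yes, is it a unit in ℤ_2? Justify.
x ∈ ℤ_2^× (unit); v_2(x) = 0

ℤ_2 = {x ∈ ℚ_2 : v_2(x) ≥ 0} and ℤ_2^× = {x ∈ ℤ_2 : v_2(x) = 0}. Here v_2(29/71) = v_2(num) − v_2(den) = 0; compare against these criteria.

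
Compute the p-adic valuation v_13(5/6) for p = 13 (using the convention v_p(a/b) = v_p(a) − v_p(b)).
v_13(5/6) = 0

Factor powers of 13 from the numerator and denominator of the reduced fraction: 5 = 13^0 · 5 and 6 = 13^0 · 6. Apply v_p(a/b) = v_p(a) − v_p(b): v_13(5/6) = 0 − 0 = 0.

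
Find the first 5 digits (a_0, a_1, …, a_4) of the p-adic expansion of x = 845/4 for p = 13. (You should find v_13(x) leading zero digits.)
(a_0, …, a_4) = (0, 0, 11, 9, 9)

v_13(845/4) = 2, so a_0 = ... = a_1 = 0. Factor out: x = 13^2 · u with u = 5/4 a unit in ℤ_13. Expand u iteratively via a_{v+i} = u_i mod 13, u_{i+1} = (u_i − a_{v+i})/13:
  u_0 = 5/4;  a_2 = 11;  u_1 = (u_0 − 11)/13 = -3/4
  u_1 = -3/4;  a_3 = 9;  u_2 = (u_1 − 9)/13 = -3/4
  u_2 = -3/4;  a_4 = 9;  u_3 = (u_2 − 9)/13 = -3/4
Digits: (0, 0, 11, 9, 9).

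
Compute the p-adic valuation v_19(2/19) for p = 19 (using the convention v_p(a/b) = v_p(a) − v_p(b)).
v_19(2/19) = -1

Factor powers of 19 from the numerator and denominator of the reduced fraction: 2 = 19^0 · 2 and 19 = 19^1 · 1. Apply v_p(a/b) = v_p(a) − v_p(b): v_19(2/19) = 0 − 1 = -1.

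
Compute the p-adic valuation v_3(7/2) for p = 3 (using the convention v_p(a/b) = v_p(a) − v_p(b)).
v_3(7/2) = 0

Factor powers of 3 from the numerator and denominator of the reduced fraction: 7 = 3^0 · 7 and 2 = 3^0 · 2. Apply v_p(a/b) = v_p(a) − v_p(b): v_3(7/2) = 0 − 0 = 0.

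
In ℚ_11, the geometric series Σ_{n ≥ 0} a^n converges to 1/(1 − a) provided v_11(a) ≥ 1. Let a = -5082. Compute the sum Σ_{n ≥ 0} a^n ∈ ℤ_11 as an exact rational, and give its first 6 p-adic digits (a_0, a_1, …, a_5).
Σ a^n = 1/(1 − a) = 1/5083;  first 6 digits = (1, 0, 2, 7, 3, 6)

v_11(a) = 2 ≥ 1, so the series converges in ℤ_11 to 1/(1 − a) = 1/(1 − (-5082)) = 1/5083. Expand this rational in ℤ_11: compute digits iteratively via d_i = x_i mod 11, x_{i+1} = (x_i − d_i)/11. The first 6 digits are (1, 0, 2, 7, 3, 6).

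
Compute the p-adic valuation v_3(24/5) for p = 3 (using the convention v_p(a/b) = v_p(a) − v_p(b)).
v_3(24/5) = 1

Factor powers of 3 from the numerator and denominator of the reduced fraction: 24 = 3^1 · 8 and 5 = 3^0 · 5. Apply v_p(a/b) = v_p(a) − v_p(b): v_3(24/5) = 1 − 0 = 1.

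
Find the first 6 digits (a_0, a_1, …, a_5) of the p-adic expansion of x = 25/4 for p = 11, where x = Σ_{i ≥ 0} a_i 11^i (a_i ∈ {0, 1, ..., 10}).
(a_0, …, a_5) = (9, 8, 2, 8, 2, 8)

v_11(25/4) = 0 (numerator and denominator both coprime to 11), so x ∈ ℤ_11^×. Compute digits iteratively via a_i = x_i mod 11, x_{i+1} = (x_i − a_i)/11, with x_0 = x:
  x_0 = 25/4;  a_0 = 9;  x_1 = (x_0 − 9)/11 = -1/4
  x_1 = -1/4;  a_1 = 8;  x_2 = (x_1 − 8)/11 = -3/4
  x_2 = -3/4;  a_2 = 2;  x_3 = (x_2 − 2)/11 = -1/4
  x_3 = -1/4;  a_3 = 8;  x_4 = (x_3 − 8)/11 = -3/4
  x_4 = -3/4;  a_4 = 2;  x_5 = (x_4 − 2)/11 = -1/4
  x_5 = -1/4;  a_5 = 8;  x_6 = (x_5 − 8)/11 = -3/4
Digits: (9, 8, 2, 8, 2, 8).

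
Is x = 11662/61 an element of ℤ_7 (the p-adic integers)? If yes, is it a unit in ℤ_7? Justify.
x ∈ ℤ_7 but not a unit; v_7(x) = 3 > 0

ℤ_7 = {x ∈ ℚ_7 : v_7(x) ≥ 0} and ℤ_7^× = {x ∈ ℤ_7 : v_7(x) = 0}. Here v_7(11662/61) = v_7(num) − v_7(den) = 3; compare against these criteria.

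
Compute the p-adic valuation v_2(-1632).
v_2(-1632) = 5

v_2(n) is the largest exponent k such that 2^k divides n. Factor out: -1632 = -2^5 · 51. (Sign doesn't affect v_p.) So v_2(-1632) = 5.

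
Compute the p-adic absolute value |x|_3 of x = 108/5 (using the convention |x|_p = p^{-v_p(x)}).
|108/5|_3 = 1/27

Step 1 — compute v_3(x) by factoring powers of 3 out of the numerator and denominator: v_3(108/5) = 3. Step 2 — apply |x|_p = p^{-v_p(x)} = 3^{-3} = 1/27.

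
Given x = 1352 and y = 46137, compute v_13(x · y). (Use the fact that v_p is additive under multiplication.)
v_13(62377224) = 5

v_p(x) = 2 (factor: 1352 = 13^2 · 8); v_p(y) = 3 (factor: 46137 = 13^3 · 21). Additivity: v_p(xy) = v_p(x) + v_p(y) = 2 + 3 = 5. (Direct check: xy = 62377224 = 13^5 · (168).)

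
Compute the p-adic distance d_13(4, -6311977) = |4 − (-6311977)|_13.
d_13(4, -6311977) = 1/371293

Step 1 — x − y = 4 − (-6311977) = 6311981. Step 2 — v_13(6311981) = 5 (factor: 6311981 = (13^5 · 17); the sign does not affect v_p). Step 3 — |x − y|_13 = 13^{-5} = 1/371293.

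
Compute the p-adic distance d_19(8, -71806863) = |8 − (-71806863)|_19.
d_19(8, -71806863) = 1/2476099

Step 1 — x − y = 8 − (-71806863) = 71806871. Step 2 — v_19(71806871) = 5 (factor: 71806871 = (19^5 · 29); the sign does not affect v_p). Step 3 — |x − y|_19 = 19^{-5} = 1/2476099.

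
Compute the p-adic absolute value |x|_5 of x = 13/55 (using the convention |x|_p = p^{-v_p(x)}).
|13/55|_5 = 5

Step 1 — compute v_5(x) by factoring powers of 5 out of the numerator and denominator: v_5(13/55) = -1. Step 2 — apply |x|_p = p^{-v_p(x)} = 5^{1} = 5.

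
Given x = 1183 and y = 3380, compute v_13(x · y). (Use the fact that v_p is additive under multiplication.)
v_13(3998540) = 4

v_p(x) = 2 (factor: 1183 = 13^2 · 7); v_p(y) = 2 (factor: 3380 = 13^2 · 20). Additivity: v_p(xy) = v_p(x) + v_p(y) = 2 + 2 = 4. (Direct check: xy = 3998540 = 13^4 · (140).)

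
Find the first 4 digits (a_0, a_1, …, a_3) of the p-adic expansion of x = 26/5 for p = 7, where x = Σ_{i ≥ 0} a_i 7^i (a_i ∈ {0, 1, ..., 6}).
(a_0, …, a_3) = (1, 2, 4, 5)

v_7(26/5) = 0 (numerator and denominator both coprime to 7), so x ∈ ℤ_7^×. Compute digits iteratively via a_i = x_i mod 7, x_{i+1} = (x_i − a_i)/7, with x_0 = x:
  x_0 = 26/5;  a_0 = 1;  x_1 = (x_0 − 1)/7 = 3/5
  x_1 = 3/5;  a_1 = 2;  x_2 = (x_1 − 2)/7 = -1/5
  x_2 = -1/5;  a_2 = 4;  x_3 = (x_2 − 4)/7 = -3/5
  x_3 = -3/5;  a_3 = 5;  x_4 = (x_3 − 5)/7 = -4/5
Digits: (1, 2, 4, 5).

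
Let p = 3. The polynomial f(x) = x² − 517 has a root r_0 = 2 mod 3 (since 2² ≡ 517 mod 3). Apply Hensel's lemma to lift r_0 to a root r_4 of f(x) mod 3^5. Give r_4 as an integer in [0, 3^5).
r_4 = 191 (mod 243)

Hensel's recurrence: r_{i+1} = r_i − f(r_i)·(f′(r_i))^{-1} mod 3^{i+2}, with f′(x) = 2x. Iterate:
  r_0 = 2 (mod 3)
  r_1 = 2 (mod 9)
  r_2 = 2 (mod 27)
  r_3 = 29 (mod 81)
  r_4 = 191 (mod 243)
Final: r_4 = 191, and one checks f(r_4) ≡ 0 mod 3^5.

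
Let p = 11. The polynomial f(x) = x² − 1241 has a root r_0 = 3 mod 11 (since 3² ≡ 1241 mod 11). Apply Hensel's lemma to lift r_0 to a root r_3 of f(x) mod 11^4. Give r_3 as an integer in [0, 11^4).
r_3 = 8759 (mod 14641)

Hensel's recurrence: r_{i+1} = r_i − f(r_i)·(f′(r_i))^{-1} mod 11^{i+2}, with f′(x) = 2x. Iterate:
  r_0 = 3 (mod 11)
  r_1 = 47 (mod 121)
  r_2 = 773 (mod 1331)
  r_3 = 8759 (mod 14641)
Final: r_3 = 8759, and one checks f(r_3) ≡ 0 mod 11^4.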